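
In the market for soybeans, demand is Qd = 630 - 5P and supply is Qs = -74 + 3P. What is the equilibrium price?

Set Qd = Qs: 630 - 5P = -74 + 3P.
704 = 8P, so P* = 88.
Q* = 630 − 5(88) = 190.

P* = 88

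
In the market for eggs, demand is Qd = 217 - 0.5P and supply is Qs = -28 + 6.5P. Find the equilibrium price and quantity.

Set Qd = Qs: 217 - 0.5P = -28 + 6.5P.
245 = 7P, so P* = 35.
Q* = 217 − 0.5(35) = 199.5.

P* = 35, Q* = 199.5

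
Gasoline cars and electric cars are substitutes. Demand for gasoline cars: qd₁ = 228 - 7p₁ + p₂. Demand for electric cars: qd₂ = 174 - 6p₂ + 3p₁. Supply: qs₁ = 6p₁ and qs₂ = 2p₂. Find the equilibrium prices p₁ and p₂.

p₁ = 1998/101, p₂ = 2946/101

Market 1: 228 - 7p₁ + p₂ = 6p₁ → 13p₁ - p₂ = 228.
Market 2: 8p₂ - 3p₁ = 174.
Eliminating p₂: 8×(1) + 1×(2) gives 101p₁ = 1998, so p₁ = 1998/101.
Back-substitute into (2): p₂ = (174 + 3×1998/101) / 8 = 2946/101.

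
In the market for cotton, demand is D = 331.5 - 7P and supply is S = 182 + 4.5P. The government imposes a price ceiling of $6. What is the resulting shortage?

Shortage = 80.5

Equilibrium price would be P* = 13, so the ceiling at 6 binds.
At P = 6: D = 331.5 − 7(6) = 289.5, S = 182 + 4.5(6) = 209.
Shortage = 289.5 − 209 = 80.5.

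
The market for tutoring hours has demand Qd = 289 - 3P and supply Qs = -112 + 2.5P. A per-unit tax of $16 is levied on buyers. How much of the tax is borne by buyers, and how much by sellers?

Buyers bear 80/11, sellers bear 96/11

Pre-tax equilibrium: P* = 802/11, Q* = 773/11.
Tax on buyers shifts demand to Qd = 289 − 3(P + 16) = 241 - 3P.
241 - 3P = -112 + 2.5P gives seller price Ps = 706/11; buyers pay Pb = 706/11 + 16 = 882/11.
New quantity: Q = 289 − 3(882/11) = 533/11.
Buyer burden = 882/11 − 802/11 = 80/11; seller burden = 802/11 − 706/11 = 96/11.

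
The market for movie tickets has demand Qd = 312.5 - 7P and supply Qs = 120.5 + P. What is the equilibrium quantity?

Set Qd = Qs: 312.5 - 7P = 120.5 + P.
192 = 8P, so P* = 24.
Q* = 312.5 − 7(24) = 144.5.

Q* = 144.5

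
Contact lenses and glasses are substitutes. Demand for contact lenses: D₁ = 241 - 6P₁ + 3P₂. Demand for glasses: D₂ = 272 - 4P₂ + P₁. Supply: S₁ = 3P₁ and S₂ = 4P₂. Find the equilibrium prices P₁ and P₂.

P₁ = 2744/69, P₂ = 2689/69

Market 1: 241 - 6P₁ + 3P₂ = 3P₁ → 9P₁ - 3P₂ = 241.
Market 2: 8P₂ - P₁ = 272.
Eliminating P₂: 8×(1) + 3×(2) gives 69P₁ = 2744, so P₁ = 2744/69.
Back-substitute into (2): P₂ = (272 + 1×2744/69) / 8 = 2689/69.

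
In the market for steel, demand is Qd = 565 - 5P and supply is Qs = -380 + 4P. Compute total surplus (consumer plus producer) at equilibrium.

Equilibrium: 565 - 5P = -380 + 4P gives P* = 105, Q* = 40.
Demand choke price: P = 113; supply starts at P = 95.
CS = ½(113 − 105)(40) = 160; PS = ½(105 − 95)(40) = 200.

Total surplus = 360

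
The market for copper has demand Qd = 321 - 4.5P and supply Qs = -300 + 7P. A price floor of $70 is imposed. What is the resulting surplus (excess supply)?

Surplus = 184

Equilibrium price would be P* = 54, so the floor at 70 binds.
At P = 70: Qd = 6, Qs = 190.
Surplus = 190 − 6 = 184.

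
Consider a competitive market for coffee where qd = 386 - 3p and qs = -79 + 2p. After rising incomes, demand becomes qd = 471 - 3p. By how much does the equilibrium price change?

Original equilibrium: p* = 93, q* = 107.
New equilibrium: 471 - 3p = -79 + 2p, so 550 = 5p and p' = 110; q' = 471 − 3(110) = 141.
Change in price: 110 − 93 = 17.

Δp = 17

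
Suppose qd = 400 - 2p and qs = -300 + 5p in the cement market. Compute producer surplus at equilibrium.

Producer surplus = 4000

Equilibrium: 400 - 2p = -300 + 5p gives p* = 100, q* = 200.
Supply starts at p = 60 (where qs = 0).
PS = ½(100 − 60)(200) = 4000.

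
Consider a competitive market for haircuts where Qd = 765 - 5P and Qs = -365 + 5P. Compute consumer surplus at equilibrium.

Consumer surplus = 4000

Equilibrium: 765 - 5P = -365 + 5P gives P* = 113, Q* = 200.
Demand choke price (Qd = 0): P = 153.
CS = ½(153 − 113)(200) = 4000.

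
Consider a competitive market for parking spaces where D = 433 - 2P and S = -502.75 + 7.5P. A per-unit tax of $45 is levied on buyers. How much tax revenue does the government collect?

Tax revenue = 141030/19

Pre-tax equilibrium: P* = 98.5, Q* = 236.
Tax on buyers shifts demand to D = 433 − 2(P + 45) = 343 - 2P.
343 - 2P = -502.75 + 7.5P gives seller price Ps = 3383/38; buyers pay Pb = 3383/38 + 45 = 5093/38.
New quantity: Q = 433 − 2(5093/38) = 3134/19.
Revenue = 45 × 3134/19 = 141030/19.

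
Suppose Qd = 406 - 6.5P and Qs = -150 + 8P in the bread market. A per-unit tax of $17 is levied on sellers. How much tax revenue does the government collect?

Tax revenue = 47226/29

Pre-tax equilibrium: P* = 1112/29, Q* = 4546/29.
Tax on sellers shifts supply to Qs = -150 + 8(P − 17) = -286 + 8P.
406 - 6.5P = -286 + 8P gives buyer price Pb = 1384/29; sellers receive Ps = 1384/29 − 17 = 891/29.
New quantity: Q = 406 − 6.5(1384/29) = 2778/29.
Revenue = 17 × 2778/29 = 47226/29.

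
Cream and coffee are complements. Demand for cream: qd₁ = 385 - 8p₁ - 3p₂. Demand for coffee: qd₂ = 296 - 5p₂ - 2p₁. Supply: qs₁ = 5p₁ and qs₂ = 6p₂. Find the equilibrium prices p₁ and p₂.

Market 1: 385 - 8p₁ - 3p₂ = 5p₁ → 13p₁ + 3p₂ = 385.
Market 2: 11p₂ + 2p₁ = 296.
Eliminating p₂: 11×(1) − 3×(2) gives 137p₁ = 3347, so p₁ = 3347/137.
Back-substitute into (2): p₂ = (296 − 2×3347/137) / 11 = 3078/137.

p₁ = 3347/137, p₂ = 3078/137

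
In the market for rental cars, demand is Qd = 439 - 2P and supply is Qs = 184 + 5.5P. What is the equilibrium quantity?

Set Qd = Qs: 439 - 2P = 184 + 5.5P.
255 = 7.5P, so P* = 34.
Q* = 439 − 2(34) = 371.

Q* = 371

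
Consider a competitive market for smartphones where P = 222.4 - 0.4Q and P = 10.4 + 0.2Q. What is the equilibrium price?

P* = 1216/15

Set the two price expressions equal: 222.4 - 0.4Q = 10.4 + 0.2Q.
212 = 0.6Q, so Q* = 1060/3.
P* = 222.4 − (0.4)(1060/3) = 1216/15.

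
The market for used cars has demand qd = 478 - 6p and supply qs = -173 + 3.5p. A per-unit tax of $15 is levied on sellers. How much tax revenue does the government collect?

Pre-tax equilibrium: p* = 1302/19, q* = 1270/19.
Tax on sellers shifts supply to qs = -173 + 3.5(p − 15) = -225.5 + 3.5p.
478 - 6p = -225.5 + 3.5p gives buyer price pb = 1407/19; sellers receive ps = 1407/19 − 15 = 1122/19.
New quantity: q = 478 − 6(1407/19) = 640/19.
Revenue = 15 × 640/19 = 9600/19.

Tax revenue = 9600/19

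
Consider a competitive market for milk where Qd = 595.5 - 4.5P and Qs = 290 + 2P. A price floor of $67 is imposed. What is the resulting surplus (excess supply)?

Equilibrium price would be P* = 47, so the floor at 67 binds.
At P = 67: Qd = 294, Qs = 424.
Surplus = 424 − 294 = 130.

Surplus = 130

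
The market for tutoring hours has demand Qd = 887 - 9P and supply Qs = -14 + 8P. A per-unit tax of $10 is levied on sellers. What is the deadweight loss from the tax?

Pre-tax equilibrium: P* = 53, Q* = 410.
Tax on sellers shifts supply to Qs = -14 + 8(P − 10) = -94 + 8P.
887 - 9P = -94 + 8P gives buyer price Pb = 981/17; sellers receive Ps = 981/17 − 10 = 811/17.
New quantity: Q = 887 − 9(981/17) = 6250/17.
DWL = ½ × 10 × (410 − 6250/17) = 3600/17.

Deadweight loss = 3600/17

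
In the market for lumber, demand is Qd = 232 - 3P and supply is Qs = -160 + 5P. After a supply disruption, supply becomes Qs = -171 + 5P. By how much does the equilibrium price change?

Original equilibrium: P* = 49, Q* = 85.
New equilibrium: 232 - 3P = -171 + 5P, so 403 = 8P and P' = 50.375; Q' = 232 − 3(50.375) = 80.875.
Change in price: 50.375 − 49 = 1.375.

ΔP = 1.375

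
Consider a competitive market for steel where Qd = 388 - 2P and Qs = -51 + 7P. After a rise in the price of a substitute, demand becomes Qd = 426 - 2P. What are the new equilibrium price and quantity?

P' = 53, Q' = 320

Original equilibrium: P* = 439/9, Q* = 2614/9.
New equilibrium: 426 - 2P = -51 + 7P, so 477 = 9P and P' = 53; Q' = 426 − 2(53) = 320.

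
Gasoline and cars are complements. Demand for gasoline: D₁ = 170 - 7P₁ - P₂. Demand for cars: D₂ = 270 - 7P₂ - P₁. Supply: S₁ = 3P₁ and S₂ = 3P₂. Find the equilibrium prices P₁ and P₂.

P₁ = 130/9, P₂ = 230/9

Market 1: 170 - 7P₁ - P₂ = 3P₁ → 10P₁ + P₂ = 170.
Market 2: 10P₂ + P₁ = 270.
Eliminating P₂: 10×(1) − 1×(2) gives 99P₁ = 1430, so P₁ = 130/9.
Back-substitute into (2): P₂ = (270 − 1×130/9) / 10 = 230/9.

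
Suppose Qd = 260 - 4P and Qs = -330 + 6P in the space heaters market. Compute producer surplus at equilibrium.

Equilibrium: 260 - 4P = -330 + 6P gives P* = 59, Q* = 24.
Supply starts at P = 55 (where Qs = 0).
PS = ½(59 − 55)(24) = 48.

Producer surplus = 48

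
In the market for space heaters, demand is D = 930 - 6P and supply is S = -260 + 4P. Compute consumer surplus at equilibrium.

Equilibrium: 930 - 6P = -260 + 4P gives P* = 119, Q* = 216.
Demand choke price (D = 0): P = 155.
CS = ½(155 − 119)(216) = 3888.

Consumer surplus = 3888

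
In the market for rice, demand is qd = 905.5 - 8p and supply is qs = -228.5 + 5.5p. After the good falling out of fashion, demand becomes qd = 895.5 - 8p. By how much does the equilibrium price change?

Δp = -20/27

Original equilibrium: p* = 84, q* = 233.5.
New equilibrium: 895.5 - 8p = -228.5 + 5.5p, so 1124 = 13.5p and p' = 2248/27; q' = 895.5 − 8(2248/27) = 12389/54.
Change in price: 2248/27 − 84 = -20/27.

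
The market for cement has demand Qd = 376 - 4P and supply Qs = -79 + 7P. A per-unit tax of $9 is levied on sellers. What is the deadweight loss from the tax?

Pre-tax equilibrium: P* = 455/11, Q* = 2316/11.
Tax on sellers shifts supply to Qs = -79 + 7(P − 9) = -142 + 7P.
376 - 4P = -142 + 7P gives buyer price Pb = 518/11; sellers receive Ps = 518/11 − 9 = 419/11.
New quantity: Q = 376 − 4(518/11) = 2064/11.
DWL = ½ × 9 × (2316/11 − 2064/11) = 1134/11.

Deadweight loss = 1134/11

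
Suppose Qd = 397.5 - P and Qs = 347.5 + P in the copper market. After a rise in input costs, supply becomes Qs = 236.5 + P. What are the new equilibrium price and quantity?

P' = 80.5, Q' = 317

Original equilibrium: P* = 25, Q* = 372.5.
New equilibrium: 397.5 - P = 236.5 + P, so 161 = 2P and P' = 80.5; Q' = 397.5 − 1(80.5) = 317.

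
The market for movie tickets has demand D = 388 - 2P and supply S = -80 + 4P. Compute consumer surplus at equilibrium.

Equilibrium: 388 - 2P = -80 + 4P gives P* = 78, Q* = 232.
Demand choke price (D = 0): P = 194.
CS = ½(194 − 78)(232) = 13456.

Consumer surplus = 13456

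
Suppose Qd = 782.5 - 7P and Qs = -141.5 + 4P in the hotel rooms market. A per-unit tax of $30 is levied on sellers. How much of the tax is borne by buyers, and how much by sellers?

Pre-tax equilibrium: P* = 84, Q* = 194.5.
Tax on sellers shifts supply to Qs = -141.5 + 4(P − 30) = -261.5 + 4P.
782.5 - 7P = -261.5 + 4P gives buyer price Pb = 1044/11; sellers receive Ps = 1044/11 − 30 = 714/11.
New quantity: Q = 782.5 − 7(1044/11) = 2599/22.
Buyer burden = 1044/11 − 84 = 120/11; seller burden = 84 − 714/11 = 210/11.

Buyers bear 120/11, sellers bear 210/11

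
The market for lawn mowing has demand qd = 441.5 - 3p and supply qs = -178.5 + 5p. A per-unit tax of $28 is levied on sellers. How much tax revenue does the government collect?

Pre-tax equilibrium: p* = 77.5, q* = 209.
Tax on sellers shifts supply to qs = -178.5 + 5(p − 28) = -318.5 + 5p.
441.5 - 3p = -318.5 + 5p gives buyer price pb = 95; sellers receive ps = 95 − 28 = 67.
New quantity: q = 441.5 − 3(95) = 156.5.
Revenue = 28 × 156.5 = 4382.

Tax revenue = 4382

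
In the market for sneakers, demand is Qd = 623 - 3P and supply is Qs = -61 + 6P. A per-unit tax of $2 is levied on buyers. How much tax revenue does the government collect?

Tax revenue = 782

Pre-tax equilibrium: P* = 76, Q* = 395.
Tax on buyers shifts demand to Qd = 623 − 3(P + 2) = 617 - 3P.
617 - 3P = -61 + 6P gives seller price Ps = 226/3; buyers pay Pb = 226/3 + 2 = 232/3.
New quantity: Q = 623 − 3(232/3) = 391.
Revenue = 2 × 391 = 782.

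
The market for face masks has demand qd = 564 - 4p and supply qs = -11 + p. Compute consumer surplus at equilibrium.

Consumer surplus = 1352

Equilibrium: 564 - 4p = -11 + p gives p* = 115, q* = 104.
Demand choke price (qd = 0): p = 141.
CS = ½(141 − 115)(104) = 1352.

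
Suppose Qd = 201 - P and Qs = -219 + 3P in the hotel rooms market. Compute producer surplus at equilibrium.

Producer surplus = 1536

Equilibrium: 201 - P = -219 + 3P gives P* = 105, Q* = 96.
Supply starts at P = 73 (where Qs = 0).
PS = ½(105 − 73)(96) = 1536.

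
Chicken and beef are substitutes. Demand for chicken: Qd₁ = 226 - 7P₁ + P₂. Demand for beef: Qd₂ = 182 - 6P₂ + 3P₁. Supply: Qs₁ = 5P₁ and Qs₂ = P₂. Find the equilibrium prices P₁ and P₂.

P₁ = 196/9, P₂ = 106/3

Market 1: 226 - 7P₁ + P₂ = 5P₁ → 12P₁ - P₂ = 226.
Market 2: 7P₂ - 3P₁ = 182.
Eliminating P₂: 7×(1) + 1×(2) gives 81P₁ = 1764, so P₁ = 196/9.
Back-substitute into (2): P₂ = (182 + 3×196/9) / 7 = 106/3.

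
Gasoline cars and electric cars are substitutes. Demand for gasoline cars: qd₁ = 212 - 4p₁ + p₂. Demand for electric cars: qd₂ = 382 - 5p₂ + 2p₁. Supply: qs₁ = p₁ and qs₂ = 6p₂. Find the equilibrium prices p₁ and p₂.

Market 1: 212 - 4p₁ + p₂ = p₁ → 5p₁ - p₂ = 212.
Market 2: 11p₂ - 2p₁ = 382.
Eliminating p₂: 11×(1) + 1×(2) gives 53p₁ = 2714, so p₁ = 2714/53.
Back-substitute into (2): p₂ = (382 + 2×2714/53) / 11 = 2334/53.

p₁ = 2714/53, p₂ = 2334/53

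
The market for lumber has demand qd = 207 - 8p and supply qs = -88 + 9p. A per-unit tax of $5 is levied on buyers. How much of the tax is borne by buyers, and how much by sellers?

Buyers bear 45/17, sellers bear 40/17

Pre-tax equilibrium: p* = 295/17, q* = 1159/17.
Tax on buyers shifts demand to qd = 207 − 8(p + 5) = 167 - 8p.
167 - 8p = -88 + 9p gives seller price ps = 15; buyers pay pb = 15 + 5 = 20.
New quantity: q = 207 − 8(20) = 47.
Buyer burden = 20 − 295/17 = 45/17; seller burden = 295/17 − 15 = 40/17.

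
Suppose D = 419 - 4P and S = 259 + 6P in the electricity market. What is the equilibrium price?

Set D = S: 419 - 4P = 259 + 6P.
160 = 10P, so P* = 16.
Q* = 419 − 4(16) = 355.

P* = 16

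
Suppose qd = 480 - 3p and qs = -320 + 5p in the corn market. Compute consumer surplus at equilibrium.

Equilibrium: 480 - 3p = -320 + 5p gives p* = 100, q* = 180.
Demand choke price (qd = 0): p = 160.
CS = ½(160 − 100)(180) = 5400.

Consumer surplus = 5400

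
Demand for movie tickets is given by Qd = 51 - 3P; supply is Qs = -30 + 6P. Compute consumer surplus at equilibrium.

Consumer surplus = 96

Equilibrium: 51 - 3P = -30 + 6P gives P* = 9, Q* = 24.
Demand choke price (Qd = 0): P = 17.
CS = ½(17 − 9)(24) = 96.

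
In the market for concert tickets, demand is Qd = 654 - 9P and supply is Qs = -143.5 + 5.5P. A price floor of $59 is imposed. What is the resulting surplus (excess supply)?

Surplus = 58

Equilibrium price would be P* = 55, so the floor at 59 binds.
At P = 59: Qd = 123, Qs = 181.
Surplus = 181 − 123 = 58.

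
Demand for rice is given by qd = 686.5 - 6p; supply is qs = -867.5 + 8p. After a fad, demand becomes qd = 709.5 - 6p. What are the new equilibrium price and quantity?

Original equilibrium: p* = 111, q* = 20.5.
New equilibrium: 709.5 - 6p = -867.5 + 8p, so 1577 = 14p and p' = 1577/14; q' = 709.5 − 6(1577/14) = 471/14.

p' = 1577/14, q' = 471/14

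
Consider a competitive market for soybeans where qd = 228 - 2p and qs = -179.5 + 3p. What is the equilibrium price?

p* = 81.5

Set qd = qs: 228 - 2p = -179.5 + 3p.
407.5 = 5p, so p* = 81.5.
q* = 228 − 2(81.5) = 65.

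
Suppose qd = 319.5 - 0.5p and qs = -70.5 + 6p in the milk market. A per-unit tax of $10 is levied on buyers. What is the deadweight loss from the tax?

Deadweight loss = 300/13

Pre-tax equilibrium: p* = 60, q* = 289.5.
Tax on buyers shifts demand to qd = 319.5 − 0.5(p + 10) = 314.5 - 0.5p.
314.5 - 0.5p = -70.5 + 6p gives seller price ps = 770/13; buyers pay pb = 770/13 + 10 = 900/13.
New quantity: q = 319.5 − 0.5(900/13) = 7407/26.
DWL = ½ × 10 × (289.5 − 7407/26) = 300/13.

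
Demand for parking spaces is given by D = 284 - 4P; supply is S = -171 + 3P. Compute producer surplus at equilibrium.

Equilibrium: 284 - 4P = -171 + 3P gives P* = 65, Q* = 24.
Supply starts at P = 57 (where S = 0).
PS = ½(65 − 57)(24) = 96.

Producer surplus = 96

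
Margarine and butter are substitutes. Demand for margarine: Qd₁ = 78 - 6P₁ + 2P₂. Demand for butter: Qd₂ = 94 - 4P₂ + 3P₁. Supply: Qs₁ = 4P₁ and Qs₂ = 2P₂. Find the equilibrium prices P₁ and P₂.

Market 1: 78 - 6P₁ + 2P₂ = 4P₁ → 10P₁ - 2P₂ = 78.
Market 2: 6P₂ - 3P₁ = 94.
Eliminating P₂: 6×(1) + 2×(2) gives 54P₁ = 656, so P₁ = 328/27.
Back-substitute into (2): P₂ = (94 + 3×328/27) / 6 = 587/27.

P₁ = 328/27, P₂ = 587/27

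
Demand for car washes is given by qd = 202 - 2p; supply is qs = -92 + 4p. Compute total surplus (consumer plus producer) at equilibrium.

Total surplus = 4056

Equilibrium: 202 - 2p = -92 + 4p gives p* = 49, q* = 104.
Demand choke price: p = 101; supply starts at p = 23.
CS = ½(101 − 49)(104) = 2704; PS = ½(49 − 23)(104) = 1352.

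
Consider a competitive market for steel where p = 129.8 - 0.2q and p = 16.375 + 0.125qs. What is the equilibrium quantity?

q* = 349

Set the two price expressions equal: 129.8 - 0.2q = 16.375 + 0.125q.
113.425 = 0.325q, so q* = 349.
p* = 129.8 − (0.2)(349) = 60.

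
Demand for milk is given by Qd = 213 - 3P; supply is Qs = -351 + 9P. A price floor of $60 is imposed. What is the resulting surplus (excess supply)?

Surplus = 156

Equilibrium price would be P* = 47, so the floor at 60 binds.
At P = 60: Qd = 33, Qs = 189.
Surplus = 189 − 33 = 156.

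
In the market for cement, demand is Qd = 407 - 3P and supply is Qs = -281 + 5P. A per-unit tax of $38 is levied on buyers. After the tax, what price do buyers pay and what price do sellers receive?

Pre-tax equilibrium: P* = 86, Q* = 149.
Tax on buyers shifts demand to Qd = 407 − 3(P + 38) = 293 - 3P.
293 - 3P = -281 + 5P gives seller price Ps = 71.75; buyers pay Pb = 71.75 + 38 = 109.75.
New quantity: Q = 407 − 3(109.75) = 77.75.

Buyers pay $109.75, sellers receive $71.75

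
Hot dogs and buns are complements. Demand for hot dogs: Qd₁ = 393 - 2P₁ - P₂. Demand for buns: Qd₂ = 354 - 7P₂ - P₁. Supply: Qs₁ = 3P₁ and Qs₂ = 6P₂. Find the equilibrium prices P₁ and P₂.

P₁ = 74.296875, P₂ = 21.515625

Market 1: 393 - 2P₁ - P₂ = 3P₁ → 5P₁ + P₂ = 393.
Market 2: 13P₂ + P₁ = 354.
Eliminating P₂: 13×(1) − 1×(2) gives 64P₁ = 4755, so P₁ = 74.296875.
Back-substitute into (2): P₂ = (354 − 1×74.296875) / 13 = 21.515625.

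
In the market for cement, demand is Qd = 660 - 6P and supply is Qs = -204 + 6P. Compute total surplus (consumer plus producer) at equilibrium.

Total surplus = 8664

Equilibrium: 660 - 6P = -204 + 6P gives P* = 72, Q* = 228.
Demand choke price: P = 110; supply starts at P = 34.
CS = ½(110 − 72)(228) = 4332; PS = ½(72 − 34)(228) = 4332.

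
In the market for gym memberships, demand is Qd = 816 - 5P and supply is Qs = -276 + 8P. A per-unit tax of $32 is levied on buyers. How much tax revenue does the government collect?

Tax revenue = 123776/13

Pre-tax equilibrium: P* = 84, Q* = 396.
Tax on buyers shifts demand to Qd = 816 − 5(P + 32) = 656 - 5P.
656 - 5P = -276 + 8P gives seller price Ps = 932/13; buyers pay Pb = 932/13 + 32 = 1348/13.
New quantity: Q = 816 − 5(1348/13) = 3868/13.
Revenue = 32 × 3868/13 = 123776/13.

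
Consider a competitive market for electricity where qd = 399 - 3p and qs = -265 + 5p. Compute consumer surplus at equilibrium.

Consumer surplus = 3750

Equilibrium: 399 - 3p = -265 + 5p gives p* = 83, q* = 150.
Demand choke price (qd = 0): p = 133.
CS = ½(133 − 83)(150) = 3750.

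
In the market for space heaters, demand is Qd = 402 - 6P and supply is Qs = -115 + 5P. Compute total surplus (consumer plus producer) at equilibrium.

Total surplus = 2640

Equilibrium: 402 - 6P = -115 + 5P gives P* = 47, Q* = 120.
Demand choke price: P = 67; supply starts at P = 23.
CS = ½(67 − 47)(120) = 1200; PS = ½(47 − 23)(120) = 1440.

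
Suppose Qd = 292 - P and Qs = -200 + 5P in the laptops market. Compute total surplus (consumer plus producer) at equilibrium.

Equilibrium: 292 - P = -200 + 5P gives P* = 82, Q* = 210.
Demand choke price: P = 292; supply starts at P = 40.
CS = ½(292 − 82)(210) = 22050; PS = ½(82 − 40)(210) = 4410.

Total surplus = 26460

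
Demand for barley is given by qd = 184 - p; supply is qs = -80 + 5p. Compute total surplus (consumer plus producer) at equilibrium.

Total surplus = 11760

Equilibrium: 184 - p = -80 + 5p gives p* = 44, q* = 140.
Demand choke price: p = 184; supply starts at p = 16.
CS = ½(184 − 44)(140) = 9800; PS = ½(44 − 16)(140) = 1960.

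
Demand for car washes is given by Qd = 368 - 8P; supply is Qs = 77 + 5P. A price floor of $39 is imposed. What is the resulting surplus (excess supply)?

Surplus = 216

Equilibrium price would be P* = 291/13, so the floor at 39 binds.
At P = 39: Qd = 56, Qs = 272.
Surplus = 272 − 56 = 216.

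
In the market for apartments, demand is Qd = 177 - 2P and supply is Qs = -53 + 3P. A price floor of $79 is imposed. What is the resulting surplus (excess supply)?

Surplus = 165

Equilibrium price would be P* = 46, so the floor at 79 binds.
At P = 79: Qd = 19, Qs = 184.
Surplus = 184 − 19 = 165.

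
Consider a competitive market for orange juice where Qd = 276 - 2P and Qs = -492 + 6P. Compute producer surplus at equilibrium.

Producer surplus = 588

Equilibrium: 276 - 2P = -492 + 6P gives P* = 96, Q* = 84.
Supply starts at P = 82 (where Qs = 0).
PS = ½(96 − 82)(84) = 588.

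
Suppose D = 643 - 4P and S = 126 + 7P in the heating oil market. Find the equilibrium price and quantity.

P* = 47, Q* = 455

Set D = S: 643 - 4P = 126 + 7P.
517 = 11P, so P* = 47.
Q* = 643 − 4(47) = 455.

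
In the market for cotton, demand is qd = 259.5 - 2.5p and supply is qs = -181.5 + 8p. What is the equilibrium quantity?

Set qd = qs: 259.5 - 2.5p = -181.5 + 8p.
441 = 10.5p, so p* = 42.
q* = 259.5 − 2.5(42) = 154.5.

q* = 154.5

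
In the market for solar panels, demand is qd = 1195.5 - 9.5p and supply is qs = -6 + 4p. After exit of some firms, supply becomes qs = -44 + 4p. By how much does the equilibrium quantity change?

Original equilibrium: p* = 89, q* = 350.
New equilibrium: 1195.5 - 9.5p = -44 + 4p, so 1239.5 = 13.5p and p' = 2479/27; q' = 1195.5 − 9.5(2479/27) = 8728/27.
Change in quantity: 8728/27 − 350 = -722/27.

Δq = -722/27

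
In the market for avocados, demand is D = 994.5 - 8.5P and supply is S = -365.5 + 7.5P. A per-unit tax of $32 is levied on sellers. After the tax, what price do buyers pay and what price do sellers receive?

Buyers pay $100, sellers receive $68

Pre-tax equilibrium: P* = 85, Q* = 272.
Tax on sellers shifts supply to S = -365.5 + 7.5(P − 32) = -605.5 + 7.5P.
994.5 - 8.5P = -605.5 + 7.5P gives buyer price Pb = 100; sellers receive Ps = 100 − 32 = 68.
New quantity: Q = 994.5 − 8.5(100) = 144.5.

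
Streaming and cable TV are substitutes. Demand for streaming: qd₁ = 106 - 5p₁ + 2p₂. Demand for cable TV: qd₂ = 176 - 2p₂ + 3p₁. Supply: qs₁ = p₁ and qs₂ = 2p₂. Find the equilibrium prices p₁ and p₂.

p₁ = 388/9, p₂ = 229/3

Market 1: 106 - 5p₁ + 2p₂ = p₁ → 6p₁ - 2p₂ = 106.
Market 2: 4p₂ - 3p₁ = 176.
Eliminating p₂: 4×(1) + 2×(2) gives 18p₁ = 776, so p₁ = 388/9.
Back-substitute into (2): p₂ = (176 + 3×388/9) / 4 = 229/3.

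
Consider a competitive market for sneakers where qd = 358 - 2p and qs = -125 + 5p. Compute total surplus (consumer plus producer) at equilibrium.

Equilibrium: 358 - 2p = -125 + 5p gives p* = 69, q* = 220.
Demand choke price: p = 179; supply starts at p = 25.
CS = ½(179 − 69)(220) = 12100; PS = ½(69 − 25)(220) = 4840.

Total surplus = 16940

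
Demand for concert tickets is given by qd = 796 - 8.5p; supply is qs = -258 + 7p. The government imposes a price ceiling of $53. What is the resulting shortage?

Shortage = 232.5

Equilibrium price would be p* = 68, so the ceiling at 53 binds.
At p = 53: qd = 796 − 8.5(53) = 345.5, qs = -258 + 7(53) = 113.
Shortage = 345.5 − 113 = 232.5.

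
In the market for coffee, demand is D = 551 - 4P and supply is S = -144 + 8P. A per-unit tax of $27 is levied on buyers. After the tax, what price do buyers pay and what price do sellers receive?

Pre-tax equilibrium: P* = 695/12, Q* = 958/3.
Tax on buyers shifts demand to D = 551 − 4(P + 27) = 443 - 4P.
443 - 4P = -144 + 8P gives seller price Ps = 587/12; buyers pay Pb = 587/12 + 27 = 911/12.
New quantity: Q = 551 − 4(911/12) = 742/3.

Buyers pay 911/12, sellers receive 587/12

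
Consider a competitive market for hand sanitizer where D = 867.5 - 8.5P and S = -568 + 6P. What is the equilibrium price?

Set D = S: 867.5 - 8.5P = -568 + 6P.
1435.5 = 14.5P, so P* = 99.
Q* = 867.5 − 8.5(99) = 26.

P* = 99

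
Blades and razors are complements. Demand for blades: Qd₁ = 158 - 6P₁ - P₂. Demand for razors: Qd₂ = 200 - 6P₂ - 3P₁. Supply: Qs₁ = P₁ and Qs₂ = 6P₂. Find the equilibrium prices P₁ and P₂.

P₁ = 1696/81, P₂ = 926/81

Market 1: 158 - 6P₁ - P₂ = P₁ → 7P₁ + P₂ = 158.
Market 2: 12P₂ + 3P₁ = 200.
Eliminating P₂: 12×(1) − 1×(2) gives 81P₁ = 1696, so P₁ = 1696/81.
Back-substitute into (2): P₂ = (200 − 3×1696/81) / 12 = 926/81.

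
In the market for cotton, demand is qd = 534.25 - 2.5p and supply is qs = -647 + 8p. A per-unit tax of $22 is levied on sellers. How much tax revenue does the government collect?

Pre-tax equilibrium: p* = 112.5, q* = 253.
Tax on sellers shifts supply to qs = -647 + 8(p − 22) = -823 + 8p.
534.25 - 2.5p = -823 + 8p gives buyer price pb = 5429/42; sellers receive ps = 5429/42 − 22 = 4505/42.
New quantity: q = 534.25 − 2.5(5429/42) = 4433/21.
Revenue = 22 × 4433/21 = 97526/21.

Tax revenue = 97526/21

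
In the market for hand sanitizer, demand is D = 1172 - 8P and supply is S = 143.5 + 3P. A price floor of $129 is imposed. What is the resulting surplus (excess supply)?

Surplus = 390.5

Equilibrium price would be P* = 93.5, so the floor at 129 binds.
At P = 129: D = 140, S = 530.5.
Surplus = 530.5 − 140 = 390.5.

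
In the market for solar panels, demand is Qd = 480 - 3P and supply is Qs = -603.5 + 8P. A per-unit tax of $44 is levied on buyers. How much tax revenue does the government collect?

Pre-tax equilibrium: P* = 98.5, Q* = 184.5.
Tax on buyers shifts demand to Qd = 480 − 3(P + 44) = 348 - 3P.
348 - 3P = -603.5 + 8P gives seller price Ps = 86.5; buyers pay Pb = 86.5 + 44 = 130.5.
New quantity: Q = 480 − 3(130.5) = 88.5.
Revenue = 44 × 88.5 = 3894.

Tax revenue = 3894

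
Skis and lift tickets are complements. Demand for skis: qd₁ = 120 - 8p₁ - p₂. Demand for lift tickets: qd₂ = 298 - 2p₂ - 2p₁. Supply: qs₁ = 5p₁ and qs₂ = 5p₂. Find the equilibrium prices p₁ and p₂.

p₁ = 542/89, p₂ = 3634/89

Market 1: 120 - 8p₁ - p₂ = 5p₁ → 13p₁ + p₂ = 120.
Market 2: 7p₂ + 2p₁ = 298.
Eliminating p₂: 7×(1) − 1×(2) gives 89p₁ = 542, so p₁ = 542/89.
Back-substitute into (2): p₂ = (298 − 2×542/89) / 7 = 3634/89.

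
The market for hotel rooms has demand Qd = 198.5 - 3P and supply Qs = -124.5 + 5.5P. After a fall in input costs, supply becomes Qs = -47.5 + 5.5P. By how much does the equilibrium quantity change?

ΔQ = 462/17

Original equilibrium: P* = 38, Q* = 84.5.
New equilibrium: 198.5 - 3P = -47.5 + 5.5P, so 246 = 8.5P and P' = 492/17; Q' = 198.5 − 3(492/17) = 3797/34.
Change in quantity: 3797/34 − 84.5 = 462/17.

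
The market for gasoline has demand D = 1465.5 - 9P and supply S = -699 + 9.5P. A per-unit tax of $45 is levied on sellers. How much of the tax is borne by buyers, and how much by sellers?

Pre-tax equilibrium: P* = 117, Q* = 412.5.
Tax on sellers shifts supply to S = -699 + 9.5(P − 45) = -1126.5 + 9.5P.
1465.5 - 9P = -1126.5 + 9.5P gives buyer price Pb = 5184/37; sellers receive Ps = 5184/37 − 45 = 3519/37.
New quantity: Q = 1465.5 − 9(5184/37) = 15135/74.
Buyer burden = 5184/37 − 117 = 855/37; seller burden = 117 − 3519/37 = 810/37.

Buyers bear 855/37, sellers bear 810/37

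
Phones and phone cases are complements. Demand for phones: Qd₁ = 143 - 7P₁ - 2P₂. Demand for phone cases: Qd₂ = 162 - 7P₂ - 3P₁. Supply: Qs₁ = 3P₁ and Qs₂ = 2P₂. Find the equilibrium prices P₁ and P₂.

Market 1: 143 - 7P₁ - 2P₂ = 3P₁ → 10P₁ + 2P₂ = 143.
Market 2: 9P₂ + 3P₁ = 162.
Eliminating P₂: 9×(1) − 2×(2) gives 84P₁ = 963, so P₁ = 321/28.
Back-substitute into (2): P₂ = (162 − 3×321/28) / 9 = 397/28.

P₁ = 321/28, P₂ = 397/28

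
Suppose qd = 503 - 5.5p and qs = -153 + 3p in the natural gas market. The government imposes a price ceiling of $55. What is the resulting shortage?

Shortage = 188.5

Equilibrium price would be p* = 1312/17, so the ceiling at 55 binds.
At p = 55: qd = 503 − 5.5(55) = 200.5, qs = -153 + 3(55) = 12.
Shortage = 200.5 − 12 = 188.5.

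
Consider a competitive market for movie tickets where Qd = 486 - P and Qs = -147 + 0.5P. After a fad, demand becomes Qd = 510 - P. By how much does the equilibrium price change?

ΔP = 16

Original equilibrium: P* = 422, Q* = 64.
New equilibrium: 510 - P = -147 + 0.5P, so 657 = 1.5P and P' = 438; Q' = 510 − 1(438) = 72.
Change in price: 438 − 422 = 16.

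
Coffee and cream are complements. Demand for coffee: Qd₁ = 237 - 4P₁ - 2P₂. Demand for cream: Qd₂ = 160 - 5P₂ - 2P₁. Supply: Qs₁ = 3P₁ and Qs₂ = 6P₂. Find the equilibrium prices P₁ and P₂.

P₁ = 2287/73, P₂ = 646/73

Market 1: 237 - 4P₁ - 2P₂ = 3P₁ → 7P₁ + 2P₂ = 237.
Market 2: 11P₂ + 2P₁ = 160.
Eliminating P₂: 11×(1) − 2×(2) gives 73P₁ = 2287, so P₁ = 2287/73.
Back-substitute into (2): P₂ = (160 − 2×2287/73) / 11 = 646/73.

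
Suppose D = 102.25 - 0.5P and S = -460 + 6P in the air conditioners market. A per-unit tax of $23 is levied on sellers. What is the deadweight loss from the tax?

Pre-tax equilibrium: P* = 86.5, Q* = 59.
Tax on sellers shifts supply to S = -460 + 6(P − 23) = -598 + 6P.
102.25 - 0.5P = -598 + 6P gives buyer price Pb = 2801/26; sellers receive Ps = 2801/26 − 23 = 2203/26.
New quantity: Q = 102.25 − 0.5(2801/26) = 629/13.
DWL = ½ × 23 × (59 − 629/13) = 1587/13.

Deadweight loss = 1587/13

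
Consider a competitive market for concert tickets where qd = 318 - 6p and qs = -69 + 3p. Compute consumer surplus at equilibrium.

Equilibrium: 318 - 6p = -69 + 3p gives p* = 43, q* = 60.
Demand choke price (qd = 0): p = 53.
CS = ½(53 − 43)(60) = 300.

Consumer surplus = 300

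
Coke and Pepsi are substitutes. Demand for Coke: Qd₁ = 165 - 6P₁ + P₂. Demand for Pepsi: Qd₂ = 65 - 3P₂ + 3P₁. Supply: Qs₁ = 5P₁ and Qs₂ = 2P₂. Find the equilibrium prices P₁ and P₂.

P₁ = 445/26, P₂ = 605/26

Market 1: 165 - 6P₁ + P₂ = 5P₁ → 11P₁ - P₂ = 165.
Market 2: 5P₂ - 3P₁ = 65.
Eliminating P₂: 5×(1) + 1×(2) gives 52P₁ = 890, so P₁ = 445/26.
Back-substitute into (2): P₂ = (65 + 3×445/26) / 5 = 605/26.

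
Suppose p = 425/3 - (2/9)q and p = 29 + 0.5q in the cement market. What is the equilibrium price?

Set the two price expressions equal: 425/3 - (2/9)q = 29 + 0.5q.
338/3 = (13/18)q, so q* = 156.
p* = 425/3 − (2/9)(156) = 107.

p* = 107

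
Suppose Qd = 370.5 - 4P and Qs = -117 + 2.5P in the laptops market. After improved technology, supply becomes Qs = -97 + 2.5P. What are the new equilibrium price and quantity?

Original equilibrium: P* = 75, Q* = 70.5.
New equilibrium: 370.5 - 4P = -97 + 2.5P, so 467.5 = 6.5P and P' = 935/13; Q' = 370.5 − 4(935/13) = 2153/26.

P' = 935/13, Q' = 2153/26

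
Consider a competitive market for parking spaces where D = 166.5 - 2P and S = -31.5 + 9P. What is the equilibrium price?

Set D = S: 166.5 - 2P = -31.5 + 9P.
198 = 11P, so P* = 18.
Q* = 166.5 − 2(18) = 130.5.

P* = 18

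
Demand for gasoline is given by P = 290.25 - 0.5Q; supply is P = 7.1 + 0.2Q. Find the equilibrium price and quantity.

P* = 88, Q* = 404.5

Set the two price expressions equal: 290.25 - 0.5Q = 7.1 + 0.2Q.
283.15 = 0.7Q, so Q* = 404.5.
P* = 290.25 − (0.5)(404.5) = 88.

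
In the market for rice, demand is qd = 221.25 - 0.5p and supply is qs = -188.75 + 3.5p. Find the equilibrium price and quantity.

Set qd = qs: 221.25 - 0.5p = -188.75 + 3.5p.
410 = 4p, so p* = 102.5.
q* = 221.25 − 0.5(102.5) = 170.

p* = 102.5, q* = 170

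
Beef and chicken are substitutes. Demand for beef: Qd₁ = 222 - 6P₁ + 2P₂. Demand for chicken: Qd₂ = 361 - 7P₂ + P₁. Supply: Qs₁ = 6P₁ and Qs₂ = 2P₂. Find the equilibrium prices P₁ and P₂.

Market 1: 222 - 6P₁ + 2P₂ = 6P₁ → 12P₁ - 2P₂ = 222.
Market 2: 9P₂ - P₁ = 361.
Eliminating P₂: 9×(1) + 2×(2) gives 106P₁ = 2720, so P₁ = 1360/53.
Back-substitute into (2): P₂ = (361 + 1×1360/53) / 9 = 2277/53.

P₁ = 1360/53, P₂ = 2277/53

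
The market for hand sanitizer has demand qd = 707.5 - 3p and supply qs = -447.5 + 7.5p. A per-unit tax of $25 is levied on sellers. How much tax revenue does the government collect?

Pre-tax equilibrium: p* = 110, q* = 377.5.
Tax on sellers shifts supply to qs = -447.5 + 7.5(p − 25) = -635 + 7.5p.
707.5 - 3p = -635 + 7.5p gives buyer price pb = 895/7; sellers receive ps = 895/7 − 25 = 720/7.
New quantity: q = 707.5 − 3(895/7) = 4535/14.
Revenue = 25 × 4535/14 = 113375/14.

Tax revenue = 113375/14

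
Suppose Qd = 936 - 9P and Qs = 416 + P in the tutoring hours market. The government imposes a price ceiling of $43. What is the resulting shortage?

Equilibrium price would be P* = 52, so the ceiling at 43 binds.
At P = 43: Qd = 936 − 9(43) = 549, Qs = 416 + 1(43) = 459.
Shortage = 549 − 459 = 90.

Shortage = 90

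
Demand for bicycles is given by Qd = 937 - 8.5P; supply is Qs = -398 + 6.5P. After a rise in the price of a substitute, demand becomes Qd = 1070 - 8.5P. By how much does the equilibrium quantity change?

Original equilibrium: P* = 89, Q* = 180.5.
New equilibrium: 1070 - 8.5P = -398 + 6.5P, so 1468 = 15P and P' = 1468/15; Q' = 1070 − 8.5(1468/15) = 3572/15.
Change in quantity: 3572/15 − 180.5 = 1729/30.

ΔQ = 1729/30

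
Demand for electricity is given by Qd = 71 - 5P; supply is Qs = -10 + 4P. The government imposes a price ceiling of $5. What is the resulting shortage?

Shortage = 36

Equilibrium price would be P* = 9, so the ceiling at 5 binds.
At P = 5: Qd = 71 − 5(5) = 46, Qs = -10 + 4(5) = 10.
Shortage = 46 − 10 = 36.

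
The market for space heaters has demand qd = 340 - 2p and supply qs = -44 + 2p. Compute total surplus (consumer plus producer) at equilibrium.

Total surplus = 10952

Equilibrium: 340 - 2p = -44 + 2p gives p* = 96, q* = 148.
Demand choke price: p = 170; supply starts at p = 22.
CS = ½(170 − 96)(148) = 5476; PS = ½(96 − 22)(148) = 5476.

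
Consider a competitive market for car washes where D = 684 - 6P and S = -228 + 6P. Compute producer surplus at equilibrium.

Equilibrium: 684 - 6P = -228 + 6P gives P* = 76, Q* = 228.
Supply starts at P = 38 (where S = 0).
PS = ½(76 − 38)(228) = 4332.

Producer surplus = 4332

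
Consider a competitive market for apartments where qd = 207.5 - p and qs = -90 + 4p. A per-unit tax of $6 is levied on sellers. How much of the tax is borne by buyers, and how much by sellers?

Buyers bear $4.8, sellers bear $1.2

Pre-tax equilibrium: p* = 59.5, q* = 148.
Tax on sellers shifts supply to qs = -90 + 4(p − 6) = -114 + 4p.
207.5 - p = -114 + 4p gives buyer price pb = 64.3; sellers receive ps = 64.3 − 6 = 58.3.
New quantity: q = 207.5 − 1(64.3) = 143.2.
Buyer burden = 64.3 − 59.5 = 4.8; seller burden = 59.5 − 58.3 = 1.2.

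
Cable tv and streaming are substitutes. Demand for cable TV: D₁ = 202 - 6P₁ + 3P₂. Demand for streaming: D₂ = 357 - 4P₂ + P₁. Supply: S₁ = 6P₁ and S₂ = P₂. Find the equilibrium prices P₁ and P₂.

Market 1: 202 - 6P₁ + 3P₂ = 6P₁ → 12P₁ - 3P₂ = 202.
Market 2: 5P₂ - P₁ = 357.
Eliminating P₂: 5×(1) + 3×(2) gives 57P₁ = 2081, so P₁ = 2081/57.
Back-substitute into (2): P₂ = (357 + 1×2081/57) / 5 = 4486/57.

P₁ = 2081/57, P₂ = 4486/57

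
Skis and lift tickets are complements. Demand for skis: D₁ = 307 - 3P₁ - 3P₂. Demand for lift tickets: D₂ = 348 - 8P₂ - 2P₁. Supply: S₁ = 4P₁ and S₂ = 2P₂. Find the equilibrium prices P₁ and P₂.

P₁ = 31.65625, P₂ = 28.46875

Market 1: 307 - 3P₁ - 3P₂ = 4P₁ → 7P₁ + 3P₂ = 307.
Market 2: 10P₂ + 2P₁ = 348.
Eliminating P₂: 10×(1) − 3×(2) gives 64P₁ = 2026, so P₁ = 31.65625.
Back-substitute into (2): P₂ = (348 − 2×31.65625) / 10 = 28.46875.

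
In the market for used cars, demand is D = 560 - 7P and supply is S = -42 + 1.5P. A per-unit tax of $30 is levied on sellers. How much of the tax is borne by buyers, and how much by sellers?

Buyers bear 90/17, sellers bear 420/17

Pre-tax equilibrium: P* = 1204/17, Q* = 1092/17.
Tax on sellers shifts supply to S = -42 + 1.5(P − 30) = -87 + 1.5P.
560 - 7P = -87 + 1.5P gives buyer price Pb = 1294/17; sellers receive Ps = 1294/17 − 30 = 784/17.
New quantity: Q = 560 − 7(1294/17) = 462/17.
Buyer burden = 1294/17 − 1204/17 = 90/17; seller burden = 1204/17 − 784/17 = 420/17.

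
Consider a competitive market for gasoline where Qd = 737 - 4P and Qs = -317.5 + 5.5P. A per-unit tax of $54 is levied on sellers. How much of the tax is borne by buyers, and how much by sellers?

Pre-tax equilibrium: P* = 111, Q* = 293.
Tax on sellers shifts supply to Qs = -317.5 + 5.5(P − 54) = -614.5 + 5.5P.
737 - 4P = -614.5 + 5.5P gives buyer price Pb = 2703/19; sellers receive Ps = 2703/19 − 54 = 1677/19.
New quantity: Q = 737 − 4(2703/19) = 3191/19.
Buyer burden = 2703/19 − 111 = 594/19; seller burden = 111 − 1677/19 = 432/19.

Buyers bear 594/19, sellers bear 432/19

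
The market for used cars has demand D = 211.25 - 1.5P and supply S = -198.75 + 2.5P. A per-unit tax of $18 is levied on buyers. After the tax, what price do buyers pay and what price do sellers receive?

Buyers pay $113.75, sellers receive $95.75

Pre-tax equilibrium: P* = 102.5, Q* = 57.5.
Tax on buyers shifts demand to D = 211.25 − 1.5(P + 18) = 184.25 - 1.5P.
184.25 - 1.5P = -198.75 + 2.5P gives seller price Ps = 95.75; buyers pay Pb = 95.75 + 18 = 113.75.
New quantity: Q = 211.25 − 1.5(113.75) = 40.625.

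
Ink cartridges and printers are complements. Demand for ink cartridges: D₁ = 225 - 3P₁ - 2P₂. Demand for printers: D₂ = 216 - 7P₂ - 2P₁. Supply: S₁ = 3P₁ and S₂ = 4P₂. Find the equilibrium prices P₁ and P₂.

Market 1: 225 - 3P₁ - 2P₂ = 3P₁ → 6P₁ + 2P₂ = 225.
Market 2: 11P₂ + 2P₁ = 216.
Eliminating P₂: 11×(1) − 2×(2) gives 62P₁ = 2043, so P₁ = 2043/62.
Back-substitute into (2): P₂ = (216 − 2×2043/62) / 11 = 423/31.

P₁ = 2043/62, P₂ = 423/31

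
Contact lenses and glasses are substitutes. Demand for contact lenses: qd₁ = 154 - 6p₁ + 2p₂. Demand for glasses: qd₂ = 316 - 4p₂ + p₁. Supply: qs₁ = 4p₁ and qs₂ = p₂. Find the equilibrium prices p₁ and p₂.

Market 1: 154 - 6p₁ + 2p₂ = 4p₁ → 10p₁ - 2p₂ = 154.
Market 2: 5p₂ - p₁ = 316.
Eliminating p₂: 5×(1) + 2×(2) gives 48p₁ = 1402, so p₁ = 701/24.
Back-substitute into (2): p₂ = (316 + 1×701/24) / 5 = 1657/24.

p₁ = 701/24, p₂ = 1657/24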